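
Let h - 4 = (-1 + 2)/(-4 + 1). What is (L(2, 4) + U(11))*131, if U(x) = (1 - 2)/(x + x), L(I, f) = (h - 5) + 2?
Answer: 5371/66 ≈ 81.379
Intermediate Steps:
h = 11/3 (h = 4 + (-1 + 2)/(-4 + 1) = 4 + 1/(-3) = 4 + 1*(-⅓) = 4 - ⅓ = 11/3 ≈ 3.6667)
L(I, f) = ⅔ (L(I, f) = (11/3 - 5) + 2 = -4/3 + 2 = ⅔)
U(x) = -1/(2*x)
(L(2, 4) + U(11))*131 = (⅔ - ½/11)*131 = (⅔ - ½*1/11)*131 = (⅔ - 1/22)*131 = (41/66)*131 = 5371/66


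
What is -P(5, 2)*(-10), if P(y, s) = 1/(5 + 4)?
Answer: 10/9 ≈ 1.1111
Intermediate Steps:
P(y, s) = ⅑ (P(y, s) = 1/9 = ⅑)
-P(5, 2)*(-10) = -1*⅑*(-10) = -⅑*(-10) = 10/9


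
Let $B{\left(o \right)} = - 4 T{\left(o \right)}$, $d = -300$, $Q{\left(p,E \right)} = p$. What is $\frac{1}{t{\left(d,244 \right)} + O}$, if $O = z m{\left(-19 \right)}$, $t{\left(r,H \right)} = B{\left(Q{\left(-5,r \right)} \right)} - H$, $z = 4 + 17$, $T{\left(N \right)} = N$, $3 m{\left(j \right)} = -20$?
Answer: $- \frac{1}{364} \approx -0.0027473$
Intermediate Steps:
$m{\left(j \right)} = - \frac{20}{3}$ ($m{\left(j \right)} = \frac{1}{3} \left(-20\right) = - \frac{20}{3}$)
$z = 21$
$B{\left(o \right)} = - 4 o$
$t{\left(r,H \right)} = 20 - H$ ($t{\left(r,H \right)} = \left(-4\right) \left(-5\right) - H = 20 - H$)
$O = -140$ ($O = 21 \left(- \frac{20}{3}\right) = -140$)
$\frac{1}{t{\left(d,244 \right)} + O} = \frac{1}{\left(20 - 244\right) - 140} = \frac{1}{-224 - 140} = \frac{1}{-364} = - \frac{1}{364}$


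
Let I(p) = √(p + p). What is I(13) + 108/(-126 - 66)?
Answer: -9/16 + √26 ≈ 4.5365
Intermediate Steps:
I(p) = √2*√p (I(p) = √(2*p) = √2*√p)
I(13) + 108/(-126 - 66) = √2*√13 + 108/(-126 - 66) = √26 + 108/(-192) = √26 + 108*(-1/192) = √26 - 9/16 = -9/16 + √26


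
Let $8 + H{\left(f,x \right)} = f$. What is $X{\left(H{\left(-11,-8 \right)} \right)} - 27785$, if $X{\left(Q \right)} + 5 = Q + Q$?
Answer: $-27828$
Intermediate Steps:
$H{\left(f,x \right)} = -8 + f$
$X{\left(Q \right)} = -5 + 2 Q$ ($X{\left(Q \right)} = -5 + \left(Q + Q\right) = -5 + 2 Q$)
$X{\left(H{\left(-11,-8 \right)} \right)} - 27785 = \left(-5 + 2 \left(-8 - 11\right)\right) - 27785 = \left(-5 + 2 \left(-19\right)\right) - 27785 = \left(-5 - 38\right) - 27785 = -43 - 27785 = -27828$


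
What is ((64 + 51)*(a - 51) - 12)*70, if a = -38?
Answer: -717290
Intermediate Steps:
((64 + 51)*(a - 51) - 12)*70 = ((64 + 51)*(-38 - 51) - 12)*70 = (115*(-89) - 12)*70 = (-10235 - 12)*70 = -10247*70 = -717290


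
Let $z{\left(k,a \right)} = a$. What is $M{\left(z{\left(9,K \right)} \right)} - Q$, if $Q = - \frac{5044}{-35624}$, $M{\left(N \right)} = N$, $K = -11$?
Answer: $- \frac{99227}{8906} \approx -11.142$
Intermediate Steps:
$Q = \frac{1261}{8906}$ ($Q = \left(-5044\right) \left(- \frac{1}{35624}\right) = \frac{1261}{8906} \approx 0.14159$)
$M{\left(z{\left(9,K \right)} \right)} - Q = -11 - \frac{1261}{8906} = - \frac{99227}{8906}$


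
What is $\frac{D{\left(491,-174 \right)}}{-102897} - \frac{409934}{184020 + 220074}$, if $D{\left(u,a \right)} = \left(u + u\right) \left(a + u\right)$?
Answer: $- \frac{27995502739}{6930010053} \approx -4.0397$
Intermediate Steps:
$D{\left(u,a \right)} = 2 u \left(a + u\right)$
$\frac{D{\left(491,-174 \right)}}{-102897} - \frac{409934}{184020 + 220074} = \frac{2 \cdot 491 \left(-174 + 491\right)}{-102897} - \frac{409934}{184020 + 220074} = 2 \cdot 491 \cdot 317 \left(- \frac{1}{102897}\right) - \frac{409934}{404094} = 311294 \left(- \frac{1}{102897}\right) - \frac{204967}{202047} = - \frac{311294}{102897} - \frac{204967}{202047} = - \frac{27995502739}{6930010053}$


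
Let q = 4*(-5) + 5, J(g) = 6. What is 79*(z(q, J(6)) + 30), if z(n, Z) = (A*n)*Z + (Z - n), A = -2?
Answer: 18249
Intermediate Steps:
q = -15 (q = -20 + 5 = -15)
z(n, Z) = Z - n - 2*Z*n (z(n, Z) = (-2*n)*Z + (Z - n) = -2*Z*n + (Z - n) = Z - n - 2*Z*n)
79*(z(q, J(6)) + 30) = 79*((6 - 1*(-15) - 2*6*(-15)) + 30) = 79*((6 + 15 + 180) + 30) = 79*(201 + 30) = 79*231 = 18249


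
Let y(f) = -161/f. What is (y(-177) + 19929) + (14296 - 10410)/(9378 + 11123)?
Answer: 72319892416/3628677 ≈ 19930.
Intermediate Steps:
(y(-177) + 19929) + (14296 - 10410)/(9378 + 11123) = (-161/(-177) + 19929) + (14296 - 10410)/(9378 + 11123) = (-161*(-1/177) + 19929) + 3886/20501 = (161/177 + 19929) + 3886*(1/20501) = 3527594/177 + 3886/20501 = 72319892416/3628677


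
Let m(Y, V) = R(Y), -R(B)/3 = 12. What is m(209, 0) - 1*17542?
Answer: -17578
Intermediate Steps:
R(B) = -36 (R(B) = -3*12 = -36)
m(Y, V) = -36
m(209, 0) - 1*17542 = -36 - 1*17542 = -36 - 17542 = -17578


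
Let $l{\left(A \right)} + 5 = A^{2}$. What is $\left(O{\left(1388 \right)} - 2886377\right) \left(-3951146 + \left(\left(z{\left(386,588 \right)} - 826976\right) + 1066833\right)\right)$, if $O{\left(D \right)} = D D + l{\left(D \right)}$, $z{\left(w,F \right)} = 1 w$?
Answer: $-3587352195518$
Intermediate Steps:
$l{\left(A \right)} = -5 + A^{2}$
$z{\left(w,F \right)} = w$
$O{\left(D \right)} = -5 + 2 D^{2}$ ($O{\left(D \right)} = D D + \left(-5 + D^{2}\right) = D^{2} + \left(-5 + D^{2}\right) = -5 + 2 D^{2}$)
$\left(O{\left(1388 \right)} - 2886377\right) \left(-3951146 + \left(\left(z{\left(386,588 \right)} - 826976\right) + 1066833\right)\right) = \left(\left(-5 + 2 \cdot 1388^{2}\right) - 2886377\right) \left(-3951146 + \left(\left(386 - 826976\right) + 1066833\right)\right) = \left(\left(-5 + 2 \cdot 1926544\right) - 2886377\right) \left(-3951146 + \left(-826590 + 1066833\right)\right) = \left(\left(-5 + 3853088\right) - 2886377\right) \left(-3951146 + 240243\right) = \left(3853083 - 2886377\right) \left(-3710903\right) = 966706 \left(-3710903\right) = -3587352195518$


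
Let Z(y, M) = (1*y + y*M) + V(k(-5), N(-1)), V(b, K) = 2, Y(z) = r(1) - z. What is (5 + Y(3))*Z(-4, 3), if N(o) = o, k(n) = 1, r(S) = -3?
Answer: 14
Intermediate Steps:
Y(z) = -3 - z
Z(y, M) = 2 + y + M*y (Z(y, M) = (1*y + y*M) + 2 = (y + M*y) + 2 = 2 + y + M*y)
(5 + Y(3))*Z(-4, 3) = (5 + (-3 - 1*3))*(2 - 4 + 3*(-4)) = (5 + (-3 - 3))*(2 - 4 - 12) = (5 - 6)*(-14) = -1*(-14) = 14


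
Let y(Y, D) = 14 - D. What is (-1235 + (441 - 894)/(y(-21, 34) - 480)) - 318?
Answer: -776047/500 ≈ -1552.1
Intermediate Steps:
(-1235 + (441 - 894)/(y(-21, 34) - 480)) - 318 = (-1235 + (441 - 894)/((14 - 1*34) - 480)) - 318 = (-1235 - 453/((14 - 34) - 480)) - 318 = (-1235 - 453/(-20 - 480)) - 318 = (-1235 - 453/(-500)) - 318 = (-1235 - 453*(-1/500)) - 318 = (-1235 + 453/500) - 318 = -617047/500 - 318 = -776047/500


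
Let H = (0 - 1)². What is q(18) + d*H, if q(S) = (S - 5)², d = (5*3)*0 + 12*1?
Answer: 181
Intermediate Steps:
d = 12 (d = 15*0 + 12 = 0 + 12 = 12)
q(S) = (-5 + S)²
H = 1 (H = (-1)² = 1)
q(18) + d*H = (-5 + 18)² + 12*1 = 13² + 12 = 169 + 12 = 181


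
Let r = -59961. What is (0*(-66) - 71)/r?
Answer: 71/59961 ≈ 0.0011841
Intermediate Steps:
(0*(-66) - 71)/r = (0*(-66) - 71)/(-59961) = (0 - 71)*(-1/59961) = -71*(-1/59961) = 71/59961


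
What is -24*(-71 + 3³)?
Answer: 1056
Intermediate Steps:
-24*(-71 + 3³) = -24*(-71 + 27) = -24*(-44) = 1056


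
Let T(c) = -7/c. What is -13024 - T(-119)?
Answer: -221409/17 ≈ -13024.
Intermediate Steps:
-13024 - T(-119) = -13024 - (-7)/(-119) = -13024 - (-7)*(-1)/119 = -13024 - 1*1/17 = -13024 - 1/17 = -221409/17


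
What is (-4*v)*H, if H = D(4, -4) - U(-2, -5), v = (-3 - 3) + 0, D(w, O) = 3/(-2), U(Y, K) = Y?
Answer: 12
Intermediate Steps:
D(w, O) = -3/2 (D(w, O) = 3*(-1/2) = -3/2)
v = -6 (v = -6 + 0 = -6)
H = 1/2 (H = -3/2 - 1*(-2) = -3/2 + 2 = 1/2 ≈ 0.50000)
(-4*v)*H = -4*(-6)*(1/2) = 24*(1/2) = 12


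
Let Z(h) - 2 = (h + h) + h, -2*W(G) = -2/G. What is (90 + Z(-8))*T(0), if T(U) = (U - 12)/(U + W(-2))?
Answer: 1632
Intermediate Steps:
W(G) = 1/G (W(G) = -(-1)/G = 1/G)
Z(h) = 2 + 3*h (Z(h) = 2 + ((h + h) + h) = 2 + (2*h + h) = 2 + 3*h)
T(U) = (-12 + U)/(-½ + U) (T(U) = (U - 12)/(U + 1/(-2)) = (-12 + U)/(U - ½) = (-12 + U)/(-½ + U))
(90 + Z(-8))*T(0) = (90 + (2 + 3*(-8)))*(2*(-12 + 0)/(-1 + 2*0)) = (90 + (2 - 24))*(2*(-12)/(-1 + 0)) = (90 - 22)*(2*(-12)/(-1)) = 68*(2*(-1)*(-12)) = 68*24 = 1632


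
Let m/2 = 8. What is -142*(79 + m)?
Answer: -13490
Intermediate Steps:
m = 16 (m = 2*8 = 16)
-142*(79 + m) = -142*(79 + 16) = -142*95 = -13490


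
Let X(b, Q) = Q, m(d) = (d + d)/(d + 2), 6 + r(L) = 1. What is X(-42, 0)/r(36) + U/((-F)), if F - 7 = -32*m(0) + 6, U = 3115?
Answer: -3115/13 ≈ -239.62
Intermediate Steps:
r(L) = -5 (r(L) = -6 + 1 = -5)
m(d) = 2*d/(2 + d) (m(d) = (2*d)/(2 + d) = 2*d/(2 + d))
F = 13 (F = 7 + (-64*0/(2 + 0) + 6) = 7 + (-64*0/2 + 6) = 7 + (-32*0 + 6) = 7 + (0 + 6) = 7 + 6 = 13)
X(-42, 0)/r(36) + U/((-F)) = 0/(-5) + 3115/((-1*13)) = 0*(-⅕) + 3115/(-13) = 0 + 3115*(-1/13) = 0 - 3115/13 = -3115/13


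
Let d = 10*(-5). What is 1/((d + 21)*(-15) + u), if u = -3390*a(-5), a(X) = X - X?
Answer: 1/435 ≈ 0.0022989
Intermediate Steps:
a(X) = 0
d = -50
u = 0 (u = -3390*0 = -678*0 = 0)
1/((d + 21)*(-15) + u) = 1/((-50 + 21)*(-15) + 0) = 1/(-29*(-15) + 0) = 1/(435 + 0) = 1/435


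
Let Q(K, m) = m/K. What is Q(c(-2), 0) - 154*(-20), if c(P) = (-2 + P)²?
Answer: 3080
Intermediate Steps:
Q(c(-2), 0) - 154*(-20) = 0/((-2 - 2)²) - 154*(-20) = 0/((-4)²) + 3080 = 0/16 + 3080 = 0*(1/16) + 3080 = 0 + 3080 = 3080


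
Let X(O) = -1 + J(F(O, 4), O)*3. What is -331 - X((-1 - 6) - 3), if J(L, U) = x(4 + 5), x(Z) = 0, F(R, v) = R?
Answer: -330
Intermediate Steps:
J(L, U) = 0
X(O) = -1 (X(O) = -1 + 0*3 = -1 + 0 = -1)
-331 - X((-1 - 6) - 3) = -331 - 1*(-1) = -331 + 1 = -330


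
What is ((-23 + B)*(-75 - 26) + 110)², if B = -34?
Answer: 34421689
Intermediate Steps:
((-23 + B)*(-75 - 26) + 110)² = ((-23 - 34)*(-75 - 26) + 110)² = (-57*(-101) + 110)² = (5757 + 110)² = 5867² = 34421689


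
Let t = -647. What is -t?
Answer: 647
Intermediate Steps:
-t = -1*(-647) = 647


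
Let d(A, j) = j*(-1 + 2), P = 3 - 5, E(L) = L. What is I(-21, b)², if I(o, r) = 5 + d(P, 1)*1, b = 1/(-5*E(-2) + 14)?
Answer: 36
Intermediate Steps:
P = -2
d(A, j) = j (d(A, j) = j*1 = j)
b = 1/24 (b = 1/(-5*(-2) + 14) = 1/(10 + 14) = 1/24 ≈ 0.041667)
I(o, r) = 6 (I(o, r) = 5 + 1*1 = 5 + 1 = 6)
I(-21, b)² = 6² = 36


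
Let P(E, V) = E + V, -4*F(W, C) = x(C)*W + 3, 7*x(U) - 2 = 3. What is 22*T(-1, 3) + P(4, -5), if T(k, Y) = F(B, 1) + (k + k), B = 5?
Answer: -568/7 ≈ -81.143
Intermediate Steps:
x(U) = 5/7 (x(U) = 2/7 + (⅐)*3 = 2/7 + 3/7 = 5/7)
F(W, C) = -¾ - 5*W/28 (F(W, C) = -(5*W/7 + 3)/4 = -(3 + 5*W/7)/4 = -¾ - 5*W/28)
T(k, Y) = -23/14 + 2*k (T(k, Y) = (-¾ - 5/28*5) + (k + k) = (-¾ - 25/28) + 2*k = -23/14 + 2*k)
22*T(-1, 3) + P(4, -5) = 22*(-23/14 + 2*(-1)) + (4 - 5) = 22*(-23/14 - 2) - 1 = 22*(-51/14) - 1 = -561/7 - 1 = -568/7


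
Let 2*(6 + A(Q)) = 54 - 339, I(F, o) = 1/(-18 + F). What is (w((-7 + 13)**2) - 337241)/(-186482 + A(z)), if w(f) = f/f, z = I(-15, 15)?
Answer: 674480/373261 ≈ 1.8070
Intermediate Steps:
z = -1/33 (z = 1/(-18 - 15) = 1/(-33) = -1/33 ≈ -0.030303)
A(Q) = -297/2 (A(Q) = -6 + (54 - 339)/2 = -6 + (1/2)*(-285) = -6 - 285/2 = -297/2)
w(f) = 1
(w((-7 + 13)**2) - 337241)/(-186482 + A(z)) = (1 - 337241)/(-186482 - 297/2) = -337240/(-373261/2) = -337240*(-2/373261) = 674480/373261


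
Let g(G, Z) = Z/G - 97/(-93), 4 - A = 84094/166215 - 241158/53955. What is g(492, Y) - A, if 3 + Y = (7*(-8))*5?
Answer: -1518962448695/202639886988 ≈ -7.4959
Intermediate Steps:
A = 105806380/13286119 (A = 4 - (84094/166215 - 241158/53955) = 4 - (84094*(1/166215) - 241158*1/53955) = 4 - (84094/166215 - 80386/17985) = 4 - 1*(-52661904/13286119) = 4 + 52661904/13286119 = 105806380/13286119 ≈ 7.9637)
Y = -283 (Y = -3 + (7*(-8))*5 = -3 - 56*5 = -3 - 280 = -283)
g(G, Z) = 97/93 + Z/G (g(G, Z) = Z/G - 97*(-1/93) = Z/G + 97/93 = 97/93 + Z/G)
g(492, Y) - A = (97/93 - 283/492) - 1*105806380/13286119 = (97/93 - 283*1/492) - 105806380/13286119 = (97/93 - 283/492) - 105806380/13286119 = 7135/15252 - 105806380/13286119 = -1518962448695/202639886988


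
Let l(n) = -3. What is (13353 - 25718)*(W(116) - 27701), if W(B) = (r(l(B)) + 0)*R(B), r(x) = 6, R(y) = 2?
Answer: 342374485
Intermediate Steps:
W(B) = 12 (W(B) = (6 + 0)*2 = 6*2 = 12)
(13353 - 25718)*(W(116) - 27701) = (13353 - 25718)*(12 - 27701) = -12365*(-27689) = 342374485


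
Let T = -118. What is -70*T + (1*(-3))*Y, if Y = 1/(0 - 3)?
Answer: 8261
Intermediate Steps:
Y = -⅓ (Y = 1/(-3) = -⅓ ≈ -0.33333)
-70*T + (1*(-3))*Y = -70*(-118) + (1*(-3))*(-⅓) = 8260 - 3*(-⅓) = 8260 + 1 = 8261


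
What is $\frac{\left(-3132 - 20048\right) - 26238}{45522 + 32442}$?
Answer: $- \frac{24709}{38982} \approx -0.63386$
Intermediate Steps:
$\frac{\left(-3132 - 20048\right) - 26238}{45522 + 32442} = \frac{\left(-3132 - 20048\right) - 26238}{77964} = \left(-23180 - 26238\right) \frac{1}{77964} = \left(-49418\right) \frac{1}{77964} = - \frac{24709}{38982}$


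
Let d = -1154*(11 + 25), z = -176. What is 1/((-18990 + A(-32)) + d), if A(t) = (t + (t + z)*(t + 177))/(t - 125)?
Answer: -157/9473646 ≈ -1.6572e-5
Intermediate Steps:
A(t) = (t + (-176 + t)*(177 + t))/(-125 + t) (A(t) = (t + (t - 176)*(t + 177))/(t - 125) = (t + (-176 + t)*(177 + t))/(-125 + t))
d = -41544 (d = -1154*36 = -41544)
1/((-18990 + A(-32)) + d) = 1/((-18990 + (-31152 + (-32)² + 2*(-32))/(-125 - 32)) - 41544) = 1/((-18990 + (-31152 + 1024 - 64)/(-157)) - 41544) = 1/((-18990 - 1/157*(-30192)) - 41544) = 1/((-18990 + 30192/157) - 41544) = 1/(-2951238/157 - 41544) = 1/(-9473646/157) = -157/9473646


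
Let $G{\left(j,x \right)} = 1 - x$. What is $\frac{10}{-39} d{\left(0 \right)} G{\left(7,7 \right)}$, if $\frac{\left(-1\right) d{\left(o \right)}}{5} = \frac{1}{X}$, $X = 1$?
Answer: $- \frac{100}{13} \approx -7.6923$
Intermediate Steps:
$d{\left(o \right)} = -5$ ($d{\left(o \right)} = - \frac{5}{1} = \left(-5\right) 1 = -5$)
$\frac{10}{-39} d{\left(0 \right)} G{\left(7,7 \right)} = \frac{10}{-39} \left(-5\right) \left(1 - 7\right) = 10 \left(- \frac{1}{39}\right) \left(-5\right) \left(1 - 7\right) = \left(- \frac{10}{39}\right) \left(-5\right) \left(-6\right) = \frac{50}{39} \left(-6\right) = - \frac{100}{13}$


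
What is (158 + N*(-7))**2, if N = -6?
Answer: 40000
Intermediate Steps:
(158 + N*(-7))**2 = (158 - 6*(-7))**2 = (158 + 42)**2 = 200**2 = 40000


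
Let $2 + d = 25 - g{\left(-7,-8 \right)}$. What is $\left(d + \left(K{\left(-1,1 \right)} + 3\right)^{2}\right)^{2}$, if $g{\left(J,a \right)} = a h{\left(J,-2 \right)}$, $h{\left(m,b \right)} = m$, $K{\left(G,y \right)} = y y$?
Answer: $289$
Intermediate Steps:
$K{\left(G,y \right)} = y^{2}$
$g{\left(J,a \right)} = J a$ ($g{\left(J,a \right)} = a J = J a$)
$d = -33$ ($d = -2 + \left(25 - \left(-7\right) \left(-8\right)\right) = -2 + \left(25 - 56\right) = -2 - 31 = -33$)
$\left(d + \left(K{\left(-1,1 \right)} + 3\right)^{2}\right)^{2} = \left(-33 + \left(1^{2} + 3\right)^{2}\right)^{2} = \left(-33 + \left(1 + 3\right)^{2}\right)^{2} = \left(-33 + 4^{2}\right)^{2} = \left(-33 + 16\right)^{2} = \left(-17\right)^{2} = 289$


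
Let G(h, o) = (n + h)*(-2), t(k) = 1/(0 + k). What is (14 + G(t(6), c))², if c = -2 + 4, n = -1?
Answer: 2209/9 ≈ 245.44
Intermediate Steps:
t(k) = 1/k
c = 2
G(h, o) = 2 - 2*h (G(h, o) = (-1 + h)*(-2) = 2 - 2*h)
(14 + G(t(6), c))² = (14 + (2 - 2/6))² = (14 + (2 - 2*⅙))² = (14 + (2 - ⅓))² = (14 + 5/3)² = (47/3)² = 2209/9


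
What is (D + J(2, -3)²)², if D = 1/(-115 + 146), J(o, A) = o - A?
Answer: 602176/961 ≈ 626.61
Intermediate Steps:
D = 1/31 ≈ 0.032258
(D + J(2, -3)²)² = (1/31 + (2 - 1*(-3))²)² = (1/31 + (2 + 3)²)² = (1/31 + 5²)² = (1/31 + 25)² = (776/31)² = 602176/961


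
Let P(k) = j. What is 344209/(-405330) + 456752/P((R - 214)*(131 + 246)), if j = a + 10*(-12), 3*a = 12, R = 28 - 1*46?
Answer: -46293804101/11754570 ≈ -3938.4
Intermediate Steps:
R = -18 (R = 28 - 46 = -18)
a = 4 (a = (⅓)*12 = 4)
j = -116 (j = 4 + 10*(-12) = 4 - 120 = -116)
P(k) = -116
344209/(-405330) + 456752/P((R - 214)*(131 + 246)) = 344209/(-405330) + 456752/(-116) = 344209*(-1/405330) + 456752*(-1/116) = -344209/405330 - 114188/29 = -46293804101/11754570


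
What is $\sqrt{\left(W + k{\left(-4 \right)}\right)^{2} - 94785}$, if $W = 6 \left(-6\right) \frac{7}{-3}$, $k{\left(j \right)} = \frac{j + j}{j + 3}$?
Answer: $i \sqrt{86321} \approx 293.8 i$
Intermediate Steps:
$k{\left(j \right)} = \frac{2 j}{3 + j}$
$W = 84$ ($W = - 36 \cdot 7 \left(- \frac{1}{3}\right) = \left(-36\right) \left(- \frac{7}{3}\right) = 84$)
$\sqrt{\left(W + k{\left(-4 \right)}\right)^{2} - 94785} = \sqrt{\left(84 + 2 \left(-4\right) \frac{1}{3 - 4}\right)^{2} - 94785} = \sqrt{\left(84 + 2 \left(-4\right) \frac{1}{-1}\right)^{2} - 94785} = \sqrt{\left(84 + 2 \left(-4\right) \left(-1\right)\right)^{2} - 94785} = \sqrt{\left(84 + 8\right)^{2} - 94785} = \sqrt{92^{2} - 94785} = \sqrt{8464 - 94785} = \sqrt{-86321} = i \sqrt{86321}$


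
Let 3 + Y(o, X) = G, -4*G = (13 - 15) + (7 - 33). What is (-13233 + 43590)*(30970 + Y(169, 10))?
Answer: 940277718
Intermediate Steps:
G = 7 (G = -((13 - 15) + (7 - 33))/4 = -(-2 - 26)/4 = -¼*(-28) = 7)
Y(o, X) = 4 (Y(o, X) = -3 + 7 = 4)
(-13233 + 43590)*(30970 + Y(169, 10)) = (-13233 + 43590)*(30970 + 4) = 30357*30974 = 940277718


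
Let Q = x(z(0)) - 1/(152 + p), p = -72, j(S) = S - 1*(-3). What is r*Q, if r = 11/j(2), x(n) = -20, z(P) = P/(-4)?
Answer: -17611/400 ≈ -44.027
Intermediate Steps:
j(S) = 3 + S (j(S) = S + 3 = 3 + S)
z(P) = -P/4 (z(P) = P*(-¼) = -P/4)
Q = -1601/80 (Q = -20 - 1/(152 - 72) = -20 - 1/80 = -1601/80 ≈ -20.013)
r = 11/5 (r = 11/(3 + 2) = 11/5 ≈ 2.2000)
r*Q = (11/5)*(-1601/80) = -17611/400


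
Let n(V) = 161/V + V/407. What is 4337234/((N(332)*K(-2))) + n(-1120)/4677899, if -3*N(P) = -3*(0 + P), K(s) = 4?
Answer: 82576810331209057/25283856979040 ≈ 3266.0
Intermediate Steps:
n(V) = 161/V + V/407 (n(V) = 161/V + V*(1/407) = 161/V + V/407)
N(P) = P (N(P) = -(-1)*(0 + P) = -(-1)*P = P)
4337234/((N(332)*K(-2))) + n(-1120)/4677899 = 4337234/((332*4)) + (161/(-1120) + (1/407)*(-1120))/4677899 = 4337234/1328 + (161*(-1/1120) - 1120/407)*(1/4677899) = 4337234*(1/1328) + (-23/160 - 1120/407)*(1/4677899) = 2168617/664 - 188561/65120*1/4677899 = 2168617/664 - 188561/304624782880 = 82576810331209057/25283856979040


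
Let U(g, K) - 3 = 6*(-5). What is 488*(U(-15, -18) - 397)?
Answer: -206912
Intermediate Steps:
U(g, K) = -27 (U(g, K) = 3 + 6*(-5) = 3 - 30 = -27)
488*(U(-15, -18) - 397) = 488*(-27 - 397) = 488*(-424) = -206912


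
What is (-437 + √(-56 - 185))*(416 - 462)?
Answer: 20102 - 46*I*√241 ≈ 20102.0 - 714.11*I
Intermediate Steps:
(-437 + √(-56 - 185))*(416 - 462) = (-437 + √(-241))*(-46) = (-437 + I*√241)*(-46) = 20102 - 46*I*√241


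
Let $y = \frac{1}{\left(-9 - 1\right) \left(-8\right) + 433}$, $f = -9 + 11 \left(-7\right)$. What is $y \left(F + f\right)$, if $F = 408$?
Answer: $\frac{322}{513} \approx 0.62768$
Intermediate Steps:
$f = -86$ ($f = -9 - 77 = -86$)
$y = \frac{1}{513}$ ($y = \frac{1}{\left(-10\right) \left(-8\right) + 433} = \frac{1}{80 + 433} = \frac{1}{513} \approx 0.0019493$)
$y \left(F + f\right) = \frac{408 - 86}{513} = \frac{1}{513} \cdot 322 = \frac{322}{513}$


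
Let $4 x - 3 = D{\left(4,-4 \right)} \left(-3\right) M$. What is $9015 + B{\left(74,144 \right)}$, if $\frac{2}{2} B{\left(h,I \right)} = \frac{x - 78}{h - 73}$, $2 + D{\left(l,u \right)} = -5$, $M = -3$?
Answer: $8922$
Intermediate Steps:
$D{\left(l,u \right)} = -7$ ($D{\left(l,u \right)} = -2 - 5 = -7$)
$x = -15$ ($x = \frac{3}{4} + \frac{\left(-7\right) \left(-3\right) \left(-3\right)}{4} = \frac{3}{4} + \frac{21 \left(-3\right)}{4} = \frac{3}{4} + \frac{1}{4} \left(-63\right) = \frac{3}{4} - \frac{63}{4} = -15$)
$B{\left(h,I \right)} = - \frac{93}{-73 + h}$ ($B{\left(h,I \right)} = \frac{-15 - 78}{h - 73} = - \frac{93}{-73 + h}$)
$9015 + B{\left(74,144 \right)} = 9015 - \frac{93}{-73 + 74} = 9015 - \frac{93}{1} = 9015 - 93 = 8922$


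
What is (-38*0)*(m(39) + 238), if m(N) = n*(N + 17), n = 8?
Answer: 0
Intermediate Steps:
m(N) = 136 + 8*N (m(N) = 8*(N + 17) = 8*(17 + N) = 136 + 8*N)
(-38*0)*(m(39) + 238) = (-38*0)*((136 + 8*39) + 238) = 0*((136 + 312) + 238) = 0*(448 + 238) = 0*686 = 0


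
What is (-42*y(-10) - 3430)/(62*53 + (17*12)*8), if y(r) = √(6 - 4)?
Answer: -1715/2459 - 21*√2/2459 ≈ -0.70952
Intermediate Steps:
y(r) = √2
(-42*y(-10) - 3430)/(62*53 + (17*12)*8) = (-42*√2 - 3430)/(62*53 + (17*12)*8) = (-3430 - 42*√2)/(3286 + 204*8) = (-3430 - 42*√2)/(3286 + 1632) = (-3430 - 42*√2)/4918 = (-3430 - 42*√2)*(1/4918) = -1715/2459 - 21*√2/2459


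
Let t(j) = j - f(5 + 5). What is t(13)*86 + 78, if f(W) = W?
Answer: 336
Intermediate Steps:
t(j) = -10 + j (t(j) = j - (5 + 5) = j - 1*10 = j - 10 = -10 + j)
t(13)*86 + 78 = (-10 + 13)*86 + 78 = 3*86 + 78 = 258 + 78 = 336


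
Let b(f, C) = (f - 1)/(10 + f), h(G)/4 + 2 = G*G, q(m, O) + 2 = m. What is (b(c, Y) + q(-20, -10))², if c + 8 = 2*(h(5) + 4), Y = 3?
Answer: 16687225/37636 ≈ 443.38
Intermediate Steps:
q(m, O) = -2 + m
h(G) = -8 + 4*G² (h(G) = -8 + 4*(G*G) = -8 + 4*G²)
c = 184 (c = -8 + 2*((-8 + 4*5²) + 4) = -8 + 2*((-8 + 4*25) + 4) = -8 + 2*((-8 + 100) + 4) = -8 + 2*(92 + 4) = -8 + 2*96 = -8 + 192 = 184)
b(f, C) = (-1 + f)/(10 + f)
(b(c, Y) + q(-20, -10))² = ((-1 + 184)/(10 + 184) + (-2 - 20))² = (183/194 - 22)² = (-4085/194)² = 16687225/37636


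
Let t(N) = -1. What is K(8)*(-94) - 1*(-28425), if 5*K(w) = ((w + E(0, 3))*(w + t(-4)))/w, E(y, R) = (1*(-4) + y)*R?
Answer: 142454/5 ≈ 28491.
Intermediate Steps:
E(y, R) = R*(-4 + y) (E(y, R) = (-4 + y)*R = R*(-4 + y))
K(w) = (-1 + w)*(-12 + w)/(5*w) (K(w) = (((w + 3*(-4 + 0))*(w - 1))/w)/5 = (((w + 3*(-4))*(-1 + w))/w)/5 = (((w - 12)*(-1 + w))/w)/5 = (((-12 + w)*(-1 + w))/w)/5 = (((-1 + w)*(-12 + w))/w)/5 = ((-1 + w)*(-12 + w)/w)/5 = (-1 + w)*(-12 + w)/(5*w))
K(8)*(-94) - 1*(-28425) = ((⅕)*(12 + 8*(-13 + 8))/8)*(-94) - 1*(-28425) = ((⅕)*(⅛)*(12 + 8*(-5)))*(-94) + 28425 = ((⅕)*(⅛)*(12 - 40))*(-94) + 28425 = ((⅕)*(⅛)*(-28))*(-94) + 28425 = -7/10*(-94) + 28425 = 329/5 + 28425 = 142454/5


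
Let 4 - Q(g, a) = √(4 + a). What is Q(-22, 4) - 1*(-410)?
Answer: 414 - 2*√2 ≈ 411.17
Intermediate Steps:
Q(g, a) = 4 - √(4 + a)
Q(-22, 4) - 1*(-410) = (4 - √(4 + 4)) - 1*(-410) = (4 - √8) + 410 = (4 - 2*√2) + 410 = 414 - 2*√2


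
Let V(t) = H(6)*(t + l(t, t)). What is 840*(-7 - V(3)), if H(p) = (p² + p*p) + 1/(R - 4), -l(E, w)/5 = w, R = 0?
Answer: 717360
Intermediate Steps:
l(E, w) = -5*w
H(p) = -¼ + 2*p² (H(p) = (p² + p*p) + 1/(0 - 4) = (p² + p²) + 1/(-4) = 2*p² - ¼ = -¼ + 2*p²)
V(t) = -287*t (V(t) = (-¼ + 2*6²)*(t - 5*t) = (-¼ + 2*36)*(-4*t) = (-¼ + 72)*(-4*t) = 287*(-4*t)/4 = -287*t)
840*(-7 - V(3)) = 840*(-7 - (-287)*3) = 840*(-7 - 1*(-861)) = 840*(-7 + 861) = 840*854 = 717360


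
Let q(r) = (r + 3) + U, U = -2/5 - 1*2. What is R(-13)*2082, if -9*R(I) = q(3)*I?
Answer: 54132/5 ≈ 10826.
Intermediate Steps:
U = -12/5 (U = -2*1/5 - 2 = -2/5 - 2 = -12/5 ≈ -2.4000)
q(r) = 3/5 + r (q(r) = (r + 3) - 12/5 = (3 + r) - 12/5 = 3/5 + r)
R(I) = -2*I/5 (R(I) = -(3/5 + 3)*I/9 = -2*I/5)
R(-13)*2082 = -2/5*(-13)*2082 = (26/5)*2082 = 54132/5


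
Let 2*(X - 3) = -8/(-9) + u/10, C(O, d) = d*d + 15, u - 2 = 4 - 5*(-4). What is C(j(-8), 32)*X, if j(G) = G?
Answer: 443653/90 ≈ 4929.5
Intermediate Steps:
u = 26 (u = 2 + (4 - 5*(-4)) = 2 + (4 + 20) = 2 + 24 = 26)
C(O, d) = 15 + d**2 (C(O, d) = d**2 + 15 = 15 + d**2)
X = 427/90 (X = 3 + (-8/(-9) + 26/10)/2 = 3 + (-8*(-1/9) + 26*(1/10))/2 = 3 + (8/9 + 13/5)/2 = 3 + (1/2)*(157/45) = 3 + 157/90 = 427/90 ≈ 4.7444)
C(j(-8), 32)*X = (15 + 32**2)*(427/90) = (15 + 1024)*(427/90) = 1039*(427/90) = 443653/90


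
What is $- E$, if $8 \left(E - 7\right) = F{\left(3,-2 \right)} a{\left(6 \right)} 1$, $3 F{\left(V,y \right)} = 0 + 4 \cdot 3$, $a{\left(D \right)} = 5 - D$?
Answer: $- \frac{13}{2} \approx -6.5$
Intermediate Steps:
$F{\left(V,y \right)} = 4$ ($F{\left(V,y \right)} = \frac{0 + 4 \cdot 3}{3} = \frac{0 + 12}{3} = \frac{1}{3} \cdot 12 = 4$)
$E = \frac{13}{2}$ ($E = 7 + \frac{4 \left(5 - 6\right) 1}{8} = 7 + \frac{4 \left(-1\right) 1}{8} = 7 + \frac{\left(-4\right) 1}{8} = 7 + \frac{1}{8} \left(-4\right) = 7 - \frac{1}{2} = \frac{13}{2} \approx 6.5$)
$- E = \left(-1\right) \frac{13}{2} = - \frac{13}{2}$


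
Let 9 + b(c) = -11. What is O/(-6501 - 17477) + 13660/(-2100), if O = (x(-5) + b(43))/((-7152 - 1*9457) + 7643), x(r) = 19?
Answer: -146835948989/22573608540 ≈ -6.5048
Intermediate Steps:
b(c) = -20 (b(c) = -9 - 11 = -20)
O = 1/8966 (O = (19 - 20)/((-7152 - 1*9457) + 7643) = -1/((-7152 - 9457) + 7643) = -1/(-16609 + 7643) = -1/(-8966) = -1*(-1/8966) = 1/8966 ≈ 0.00011153)
O/(-6501 - 17477) + 13660/(-2100) = 1/(8966*(-6501 - 17477)) + 13660/(-2100) = (1/8966)/(-23978) + 13660*(-1/2100) = (1/8966)*(-1/23978) - 683/105 = -1/214986748 - 683/105 = -146835948989/22573608540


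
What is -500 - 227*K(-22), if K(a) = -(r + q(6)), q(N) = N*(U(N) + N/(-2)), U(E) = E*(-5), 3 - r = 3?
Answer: -45446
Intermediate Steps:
r = 0 (r = 3 - 1*3 = 3 - 3 = 0)
U(E) = -5*E
q(N) = -11*N**2/2 (q(N) = N*(-5*N + N/(-2)) = N*(-5*N + N*(-1/2)) = N*(-5*N - N/2) = N*(-11*N/2) = -11*N**2/2)
K(a) = 198 (K(a) = -(0 - 11/2*6**2) = -(0 - 11/2*36) = -(0 - 198) = -1*(-198) = 198)
-500 - 227*K(-22) = -500 - 227*198 = -500 - 44946 = -45446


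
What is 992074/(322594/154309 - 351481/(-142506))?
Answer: 57866487915348/265804409 ≈ 2.1770e+5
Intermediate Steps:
992074/(322594/154309 - 351481/(-142506)) = 992074/(322594*(1/154309) - 351481*(-1/142506)) = 992074/(322594/154309 + 27037/10962) = 992074/(265804409/58328802) = 992074*(58328802/265804409) = 57866487915348/265804409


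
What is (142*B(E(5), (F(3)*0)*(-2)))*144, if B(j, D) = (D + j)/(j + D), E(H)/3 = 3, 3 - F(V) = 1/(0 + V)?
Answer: 20448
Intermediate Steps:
F(V) = 3 - 1/V (F(V) = 3 - 1/(0 + V) = 3 - 1/V)
E(H) = 9 (E(H) = 3*3 = 9)
B(j, D) = 1 (B(j, D) = (D + j)/(D + j) = 1)
(142*B(E(5), (F(3)*0)*(-2)))*144 = (142*1)*144 = 142*144 = 20448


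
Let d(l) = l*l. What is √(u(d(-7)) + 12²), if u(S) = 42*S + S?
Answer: √2251 ≈ 47.445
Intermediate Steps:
d(l) = l²
u(S) = 43*S
√(u(d(-7)) + 12²) = √(43*(-7)² + 12²) = √(43*49 + 144) = √(2107 + 144) = √2251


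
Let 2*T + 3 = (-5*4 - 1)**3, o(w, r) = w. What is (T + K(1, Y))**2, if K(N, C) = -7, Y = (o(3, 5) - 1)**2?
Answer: 21520321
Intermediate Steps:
Y = 4 (Y = (3 - 1)**2 = 2**2 = 4)
T = -4632 (T = -3/2 + (-5*4 - 1)**3/2 = -3/2 + (-20 - 1)**3/2 = -3/2 + (1/2)*(-21)**3 = -3/2 + (1/2)*(-9261) = -3/2 - 9261/2 = -4632)
(T + K(1, Y))**2 = (-4632 - 7)**2 = (-4639)**2 = 21520321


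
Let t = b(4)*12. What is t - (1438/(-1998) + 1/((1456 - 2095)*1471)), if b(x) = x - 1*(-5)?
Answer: 11343441562/104336559 ≈ 108.72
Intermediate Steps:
b(x) = 5 + x (b(x) = x + 5 = 5 + x)
t = 108 (t = (5 + 4)*12 = 9*12 = 108)
t - (1438/(-1998) + 1/((1456 - 2095)*1471)) = 108 - (1438/(-1998) + 1/((1456 - 2095)*1471)) = 108 - (1438*(-1/1998) + (1/1471)/(-639)) = 108 - (-719/999 - 1/639*1/1471) = 108 - (-719/999 - 1/939969) = 108 - 1*(-75093190/104336559) = 108 + 75093190/104336559 = 11343441562/104336559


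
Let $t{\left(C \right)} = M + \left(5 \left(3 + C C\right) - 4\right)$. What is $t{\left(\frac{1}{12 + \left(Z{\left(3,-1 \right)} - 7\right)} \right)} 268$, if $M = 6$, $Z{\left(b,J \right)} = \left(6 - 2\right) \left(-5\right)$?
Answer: $\frac{205288}{45} \approx 4562.0$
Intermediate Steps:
$Z{\left(b,J \right)} = -20$ ($Z{\left(b,J \right)} = 4 \left(-5\right) = -20$)
$t{\left(C \right)} = 17 + 5 C^{2}$ ($t{\left(C \right)} = 6 + \left(5 \left(3 + C C\right) - 4\right) = 6 + \left(5 \left(3 + C^{2}\right) - 4\right) = 6 + \left(\left(15 + 5 C^{2}\right) - 4\right) = 6 + \left(11 + 5 C^{2}\right) = 17 + 5 C^{2}$)
$t{\left(\frac{1}{12 + \left(Z{\left(3,-1 \right)} - 7\right)} \right)} 268 = \left(17 + 5 \left(\frac{1}{12 - 27}\right)^{2}\right) 268 = \left(17 + 5 \left(\frac{1}{-15}\right)^{2}\right) 268 = \left(17 + 5 \left(- \frac{1}{15}\right)^{2}\right) 268 = \left(17 + 5 \cdot \frac{1}{225}\right) 268 = \left(17 + \frac{1}{45}\right) 268 = \frac{766}{45} \cdot 268 = \frac{205288}{45}$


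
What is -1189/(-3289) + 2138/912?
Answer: 4058125/1499784 ≈ 2.7058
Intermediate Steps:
-1189/(-3289) + 2138/912 = -1189*(-1/3289) + 2138*(1/912) = 1189/3289 + 1069/456 = 4058125/1499784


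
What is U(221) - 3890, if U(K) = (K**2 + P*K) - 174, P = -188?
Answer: 3229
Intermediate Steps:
U(K) = -174 + K**2 - 188*K (U(K) = (K**2 - 188*K) - 174 = -174 + K**2 - 188*K)
U(221) - 3890 = (-174 + 221**2 - 188*221) - 3890 = (-174 + 48841 - 41548) - 3890 = 7119 - 3890 = 3229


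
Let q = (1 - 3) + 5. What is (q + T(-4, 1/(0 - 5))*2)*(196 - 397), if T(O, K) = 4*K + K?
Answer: -201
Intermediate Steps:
q = 3 (q = -2 + 5 = 3)
T(O, K) = 5*K
(q + T(-4, 1/(0 - 5))*2)*(196 - 397) = (3 + (5/(0 - 5))*2)*(196 - 397) = (3 + (5/(-5))*2)*(-201) = (3 + (5*(-1/5))*2)*(-201) = (3 - 1*2)*(-201) = (3 - 2)*(-201) = 1*(-201) = -201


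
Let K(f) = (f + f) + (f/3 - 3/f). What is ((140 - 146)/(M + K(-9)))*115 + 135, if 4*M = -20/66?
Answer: 230355/1369 ≈ 168.27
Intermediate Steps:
M = -5/66 (M = (-20/66)/4 = (-20*1/66)/4 = (1/4)*(-10/33) = -5/66 ≈ -0.075758)
K(f) = -3/f + 7*f/3 (K(f) = 2*f + (f*(1/3) - 3/f) = 2*f + (f/3 - 3/f) = 2*f + (-3/f + f/3) = -3/f + 7*f/3)
((140 - 146)/(M + K(-9)))*115 + 135 = ((140 - 146)/(-5/66 + (-3/(-9) + (7/3)*(-9))))*115 + 135 = -6/(-5/66 + (-3*(-1/9) - 21))*115 + 135 = -6/(-5/66 + (1/3 - 21))*115 + 135 = -6/(-5/66 - 62/3)*115 + 135 = -6/(-1369/66)*115 + 135 = -6*(-66/1369)*115 + 135 = (396/1369)*115 + 135 = 45540/1369 + 135 = 230355/1369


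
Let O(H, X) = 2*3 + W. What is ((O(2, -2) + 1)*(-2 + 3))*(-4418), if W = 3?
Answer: -44180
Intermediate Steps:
O(H, X) = 9 (O(H, X) = 2*3 + 3 = 6 + 3 = 9)
((O(2, -2) + 1)*(-2 + 3))*(-4418) = ((9 + 1)*(-2 + 3))*(-4418) = (10*1)*(-4418) = 10*(-4418) = -44180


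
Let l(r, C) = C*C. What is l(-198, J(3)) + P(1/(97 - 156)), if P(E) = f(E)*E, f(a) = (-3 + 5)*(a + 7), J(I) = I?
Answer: 30505/3481 ≈ 8.7633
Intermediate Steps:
l(r, C) = C**2
f(a) = 14 + 2*a (f(a) = 2*(7 + a) = 14 + 2*a)
P(E) = E*(14 + 2*E) (P(E) = (14 + 2*E)*E = E*(14 + 2*E))
l(-198, J(3)) + P(1/(97 - 156)) = 3**2 + 2*(7 + 1/(97 - 156))/(97 - 156) = 9 + 2*(7 + 1/(-59))/(-59) = 9 + 2*(-1/59)*(7 - 1/59) = 9 + 2*(-1/59)*(412/59) = 9 - 824/3481 = 30505/3481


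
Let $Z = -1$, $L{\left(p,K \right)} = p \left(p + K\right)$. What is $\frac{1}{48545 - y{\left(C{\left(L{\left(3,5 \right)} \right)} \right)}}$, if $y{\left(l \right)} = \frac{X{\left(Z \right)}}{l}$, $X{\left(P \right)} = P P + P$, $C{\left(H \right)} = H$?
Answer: $\frac{1}{48545} \approx 2.0599 \cdot 10^{-5}$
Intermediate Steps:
$L{\left(p,K \right)} = p \left(K + p\right)$
$X{\left(P \right)} = P + P^{2}$ ($X{\left(P \right)} = P^{2} + P = P + P^{2}$)
$y{\left(l \right)} = 0$ ($y{\left(l \right)} = \frac{\left(-1\right) \left(1 - 1\right)}{l} = \frac{\left(-1\right) 0}{l} = \frac{0}{l} = 0$)
$\frac{1}{48545 - y{\left(C{\left(L{\left(3,5 \right)} \right)} \right)}} = \frac{1}{48545 - 0} = \frac{1}{48545 + 0} = \frac{1}{48545}$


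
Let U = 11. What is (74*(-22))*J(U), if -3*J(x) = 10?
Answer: 16280/3 ≈ 5426.7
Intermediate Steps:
J(x) = -10/3 (J(x) = -⅓*10 = -10/3)
(74*(-22))*J(U) = (74*(-22))*(-10/3) = -1628*(-10/3) = 16280/3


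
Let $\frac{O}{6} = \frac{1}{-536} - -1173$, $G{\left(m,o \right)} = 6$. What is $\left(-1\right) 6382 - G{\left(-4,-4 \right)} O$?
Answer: $- \frac{6513731}{134} \approx -48610.0$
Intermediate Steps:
$O = \frac{1886181}{268}$ ($O = 6 \left(\frac{1}{-536} - -1173\right) = 6 \left(- \frac{1}{536} + 1173\right) = 6 \cdot \frac{628727}{536} = \frac{1886181}{268} \approx 7038.0$)
$\left(-1\right) 6382 - G{\left(-4,-4 \right)} O = \left(-1\right) 6382 - 6 \cdot \frac{1886181}{268} = -6382 - \frac{5658543}{134} = - \frac{6513731}{134}$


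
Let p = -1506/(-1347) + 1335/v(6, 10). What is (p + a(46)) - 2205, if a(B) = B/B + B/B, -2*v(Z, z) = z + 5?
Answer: -1068567/449 ≈ -2379.9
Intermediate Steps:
v(Z, z) = -5/2 - z/2 (v(Z, z) = -(z + 5)/2 = -(5 + z)/2 = -5/2 - z/2)
a(B) = 2 (a(B) = 1 + 1 = 2)
p = -79420/449 (p = -1506/(-1347) + 1335/(-5/2 - ½*10) = -1506*(-1/1347) + 1335/(-5/2 - 5) = 502/449 + 1335/(-15/2) = 502/449 + 1335*(-2/15) = 502/449 - 178 = -79420/449 ≈ -176.88)
(p + a(46)) - 2205 = (-79420/449 + 2) - 2205 = -78522/449 - 2205 = -1068567/449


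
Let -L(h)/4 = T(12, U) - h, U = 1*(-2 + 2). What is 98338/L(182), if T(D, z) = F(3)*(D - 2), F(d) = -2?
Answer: 49169/404 ≈ 121.71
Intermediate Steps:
U = 0 (U = 1*0 = 0)
T(D, z) = 4 - 2*D (T(D, z) = -2*(D - 2) = -2*(-2 + D) = 4 - 2*D)
L(h) = 80 + 4*h (L(h) = -4*((4 - 2*12) - h) = -4*((4 - 24) - h) = -4*(-20 - h) = 80 + 4*h)
98338/L(182) = 98338/(80 + 4*182) = 98338/(80 + 728) = 98338/808 = 98338*(1/808) = 49169/404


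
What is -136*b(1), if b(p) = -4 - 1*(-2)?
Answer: 272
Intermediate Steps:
b(p) = -2 (b(p) = -4 + 2 = -2)
-136*b(1) = -136*(-2) = 272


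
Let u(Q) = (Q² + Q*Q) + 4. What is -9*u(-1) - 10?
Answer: -64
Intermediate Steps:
u(Q) = 4 + 2*Q² (u(Q) = (Q² + Q²) + 4 = 2*Q² + 4 = 4 + 2*Q²)
-9*u(-1) - 10 = -9*(4 + 2*(-1)²) - 10 = -9*(4 + 2*1) - 10 = -9*(4 + 2) - 10 = -9*6 - 10 = -54 - 10 = -64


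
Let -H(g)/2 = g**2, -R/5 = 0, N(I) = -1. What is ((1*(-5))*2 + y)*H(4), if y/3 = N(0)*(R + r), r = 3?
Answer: 608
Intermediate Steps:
R = 0 (R = -5*0 = 0)
y = -9 (y = 3*(-(0 + 3)) = 3*(-1*3) = 3*(-3) = -9)
H(g) = -2*g**2
((1*(-5))*2 + y)*H(4) = ((1*(-5))*2 - 9)*(-2*4**2) = (-5*2 - 9)*(-2*16) = (-10 - 9)*(-32) = -19*(-32) = 608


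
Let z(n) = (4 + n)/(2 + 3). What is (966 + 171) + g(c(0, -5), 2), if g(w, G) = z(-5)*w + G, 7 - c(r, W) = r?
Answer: 5688/5 ≈ 1137.6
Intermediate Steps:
z(n) = ⅘ + n/5 (z(n) = (4 + n)/5 = (4 + n)*(⅕) = ⅘ + n/5)
c(r, W) = 7 - r
g(w, G) = G - w/5 (g(w, G) = (⅘ + (⅕)*(-5))*w + G = (⅘ - 1)*w + G = -w/5 + G = G - w/5)
(966 + 171) + g(c(0, -5), 2) = (966 + 171) + (2 - (7 - 1*0)/5) = 1137 + (2 - (7 + 0)/5) = 1137 + (2 - ⅕*7) = 1137 + (2 - 7/5) = 1137 + ⅗ = 5688/5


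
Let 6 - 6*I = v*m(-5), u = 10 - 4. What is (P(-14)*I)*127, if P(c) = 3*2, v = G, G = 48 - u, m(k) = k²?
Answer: -132588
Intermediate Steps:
u = 6
G = 42 (G = 48 - 1*6 = 48 - 6 = 42)
v = 42
P(c) = 6
I = -174 (I = 1 - 7*(-5)² = 1 - 7*25 = 1 - ⅙*1050 = 1 - 175 = -174)
(P(-14)*I)*127 = (6*(-174))*127 = -1044*127 = -132588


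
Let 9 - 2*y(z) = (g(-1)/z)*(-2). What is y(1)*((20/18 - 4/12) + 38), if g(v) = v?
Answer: 2443/18 ≈ 135.72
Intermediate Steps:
y(z) = 9/2 - 1/z (y(z) = 9/2 - (-1/z)*(-2)/2 = 9/2 - 1/z)
y(1)*((20/18 - 4/12) + 38) = (9/2 - 1/1)*((20/18 - 4/12) + 38) = (9/2 - 1*1)*((20*(1/18) - 4*1/12) + 38) = (9/2 - 1)*((10/9 - ⅓) + 38) = 7*(7/9 + 38)/2 = (7/2)*(349/9) = 2443/18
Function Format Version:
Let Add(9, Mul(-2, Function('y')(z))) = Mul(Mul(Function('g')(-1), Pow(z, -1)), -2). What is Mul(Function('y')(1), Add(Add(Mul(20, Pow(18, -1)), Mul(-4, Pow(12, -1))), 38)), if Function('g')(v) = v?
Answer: Rational(2443, 18) ≈ 135.72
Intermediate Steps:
Function('y')(z) = Add(Rational(9, 2), Mul(-1, Pow(z, -1))) (Function('y')(z) = Add(Rational(9, 2), Mul(Rational(-1, 2), Mul(Mul(-1, Pow(z, -1)), -2))) = Add(Rational(9, 2), Mul(Rational(-1, 2), Mul(2, Pow(z, -1)))) = Add(Rational(9, 2), Mul(-1, Pow(z, -1))))
Mul(Function('y')(1), Add(Add(Mul(20, Pow(18, -1)), Mul(-4, Pow(12, -1))), 38)) = Mul(Add(Rational(9, 2), Mul(-1, Pow(1, -1))), Add(Add(Mul(20, Pow(18, -1)), Mul(-4, Pow(12, -1))), 38)) = Mul(Add(Rational(9, 2), Mul(-1, 1)), Add(Add(Mul(20, Rational(1, 18)), Mul(-4, Rational(1, 12))), 38)) = Mul(Add(Rational(9, 2), -1), Add(Add(Rational(10, 9), Rational(-1, 3)), 38)) = Mul(Rational(7, 2), Add(Rational(7, 9), 38)) = Mul(Rational(7, 2), Rational(349, 9)) = Rational(2443, 18)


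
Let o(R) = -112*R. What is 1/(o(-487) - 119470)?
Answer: -1/64926 ≈ -1.5402e-5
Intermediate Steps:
1/(o(-487) - 119470) = 1/(-112*(-487) - 119470) = 1/(54544 - 119470) = 1/(-64926) = -1/64926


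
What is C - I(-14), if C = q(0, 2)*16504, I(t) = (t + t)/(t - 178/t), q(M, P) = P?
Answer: 296876/9 ≈ 32986.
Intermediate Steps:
I(t) = 2*t/(t - 178/t) (I(t) = (2*t)/(t - 178/t) = 2*t/(t - 178/t))
C = 33008 (C = 2*16504 = 33008)
C - I(-14) = 33008 - 2*(-14)²/(-178 + (-14)²) = 33008 - 2*196/(-178 + 196) = 33008 - 2*196/18 = 33008 - 1*196/9 = 33008 - 196/9 = 296876/9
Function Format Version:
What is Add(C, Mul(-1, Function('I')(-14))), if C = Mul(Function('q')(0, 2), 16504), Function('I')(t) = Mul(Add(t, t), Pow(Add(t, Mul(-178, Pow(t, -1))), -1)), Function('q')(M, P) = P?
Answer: Rational(296876, 9) ≈ 32986.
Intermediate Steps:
Function('I')(t) = Mul(2, t, Pow(Add(t, Mul(-178, Pow(t, -1))), -1)) (Function('I')(t) = Mul(Mul(2, t), Pow(Add(t, Mul(-178, Pow(t, -1))), -1)) = Mul(2, t, Pow(Add(t, Mul(-178, Pow(t, -1))), -1)))
C = 33008 (C = Mul(2, 16504) = 33008)
Add(C, Mul(-1, Function('I')(-14))) = Add(33008, Mul(-1, Mul(2, Pow(-14, 2), Pow(Add(-178, Pow(-14, 2)), -1)))) = Add(33008, Mul(-1, Mul(2, 196, Pow(Add(-178, 196), -1)))) = Add(33008, Mul(-1, Mul(2, 196, Pow(18, -1)))) = Add(33008, Mul(-1, Mul(2, 196, Rational(1, 18)))) = Add(33008, Mul(-1, Rational(196, 9))) = Add(33008, Rational(-196, 9)) = Rational(296876, 9)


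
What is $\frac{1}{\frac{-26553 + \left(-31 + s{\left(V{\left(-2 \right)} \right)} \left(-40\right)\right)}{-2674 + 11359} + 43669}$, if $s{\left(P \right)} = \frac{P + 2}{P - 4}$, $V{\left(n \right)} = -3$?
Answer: $\frac{60795}{2654670727} \approx 2.2901 \cdot 10^{-5}$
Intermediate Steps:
$s{\left(P \right)} = \frac{2 + P}{-4 + P}$
$\frac{1}{\frac{-26553 + \left(-31 + s{\left(V{\left(-2 \right)} \right)} \left(-40\right)\right)}{-2674 + 11359} + 43669} = \frac{1}{\frac{-26553 - \left(31 - \frac{2 - 3}{-4 - 3} \left(-40\right)\right)}{-2674 + 11359} + 43669} = \frac{1}{\frac{-26553 - \left(31 - \frac{1}{-7} \left(-1\right) \left(-40\right)\right)}{8685} + 43669} = \frac{1}{\left(-26553 - \left(31 - \left(- \frac{1}{7}\right) \left(-1\right) \left(-40\right)\right)\right) \frac{1}{8685} + 43669} = \frac{1}{\left(-26553 + \left(-31 + \frac{1}{7} \left(-40\right)\right)\right) \frac{1}{8685} + 43669} = \frac{1}{\left(-26553 - \frac{257}{7}\right) \frac{1}{8685} + 43669} = \frac{1}{\left(- \frac{186128}{7}\right) \frac{1}{8685} + 43669} = \frac{1}{- \frac{186128}{60795} + 43669} = \frac{1}{\frac{2654670727}{60795}} = \frac{60795}{2654670727}$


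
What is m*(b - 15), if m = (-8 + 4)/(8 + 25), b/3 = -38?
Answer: 172/11 ≈ 15.636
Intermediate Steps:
b = -114 (b = 3*(-38) = -114)
m = -4/33 ≈ -0.12121
m*(b - 15) = -4*(-114 - 15)/33 = -4/33*(-129) = 172/11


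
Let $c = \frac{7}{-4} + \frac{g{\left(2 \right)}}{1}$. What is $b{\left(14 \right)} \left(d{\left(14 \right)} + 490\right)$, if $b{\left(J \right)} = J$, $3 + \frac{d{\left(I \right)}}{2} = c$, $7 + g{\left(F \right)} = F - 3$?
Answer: $6503$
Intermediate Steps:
$g{\left(F \right)} = -10 + F$ ($g{\left(F \right)} = -7 + \left(F - 3\right) = -7 + \left(-3 + F\right) = -10 + F$)
$c = - \frac{39}{4}$ ($c = \frac{7}{-4} + \frac{-10 + 2}{1} = 7 \left(- \frac{1}{4}\right) - 8 = - \frac{7}{4} - 8 = - \frac{39}{4} \approx -9.75$)
$d{\left(I \right)} = - \frac{51}{2}$ ($d{\left(I \right)} = -6 + 2 \left(- \frac{39}{4}\right) = -6 - \frac{39}{2} = - \frac{51}{2}$)
$b{\left(14 \right)} \left(d{\left(14 \right)} + 490\right) = 14 \left(- \frac{51}{2} + 490\right) = 14 \cdot \frac{929}{2} = 6503$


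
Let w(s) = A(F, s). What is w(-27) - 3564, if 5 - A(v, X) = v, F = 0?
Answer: -3559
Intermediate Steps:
A(v, X) = 5 - v
w(s) = 5 (w(s) = 5 - 1*0 = 5 + 0 = 5)
w(-27) - 3564 = 5 - 3564 = -3559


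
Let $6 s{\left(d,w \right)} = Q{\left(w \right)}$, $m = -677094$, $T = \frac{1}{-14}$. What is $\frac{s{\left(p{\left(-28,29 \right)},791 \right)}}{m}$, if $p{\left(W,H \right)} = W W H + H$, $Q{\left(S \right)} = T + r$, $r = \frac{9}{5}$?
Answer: $- \frac{11}{25852680} \approx -4.2549 \cdot 10^{-7}$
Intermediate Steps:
$r = \frac{9}{5}$ ($r = 9 \cdot \frac{1}{5} = \frac{9}{5} \approx 1.8$)
$T = - \frac{1}{14} \approx -0.071429$
$Q{\left(S \right)} = \frac{121}{70}$ ($Q{\left(S \right)} = - \frac{1}{14} + \frac{9}{5} = \frac{121}{70}$)
$p{\left(W,H \right)} = H + H W^{2}$ ($p{\left(W,H \right)} = W^{2} H + H = H W^{2} + H = H + H W^{2}$)
$s{\left(d,w \right)} = \frac{121}{420}$ ($s{\left(d,w \right)} = \frac{1}{6} \cdot \frac{121}{70} = \frac{121}{420}$)
$\frac{s{\left(p{\left(-28,29 \right)},791 \right)}}{m} = \frac{121}{420 \left(-677094\right)} = \frac{121}{420} \left(- \frac{1}{677094}\right) = - \frac{11}{25852680}$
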